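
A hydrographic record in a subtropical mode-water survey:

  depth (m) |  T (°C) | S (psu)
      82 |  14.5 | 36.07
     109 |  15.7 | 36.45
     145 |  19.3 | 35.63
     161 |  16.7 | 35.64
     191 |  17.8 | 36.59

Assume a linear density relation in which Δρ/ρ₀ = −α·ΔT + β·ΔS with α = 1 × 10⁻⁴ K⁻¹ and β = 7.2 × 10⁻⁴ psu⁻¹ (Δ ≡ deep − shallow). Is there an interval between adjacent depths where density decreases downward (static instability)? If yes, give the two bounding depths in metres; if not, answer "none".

109–145 m

Evaluate Δρ/ρ₀ = −αΔT + βΔS across each adjacent pair:
  82–109 m: −αΔT+βΔS = −(1 × 10⁻⁴)(+1.2)+(7.2 × 10⁻⁴)(+0.38) = 1.5 × 10⁻⁴ → stable
  109–145 m: −αΔT+βΔS = −(1 × 10⁻⁴)(+3.6)+(7.2 × 10⁻⁴)(-0.82) = -9.5 × 10⁻⁴ → UNSTABLE
  145–161 m: −αΔT+βΔS = −(1 × 10⁻⁴)(-2.6)+(7.2 × 10⁻⁴)(+0.01) = 2.7 × 10⁻⁴ → stable
  161–191 m: −αΔT+βΔS = −(1 × 10⁻⁴)(+1.1)+(7.2 × 10⁻⁴)(+0.95) = 5.7 × 10⁻⁴ → stable
The 109–145 m interval has Δρ < 0: lighter water underlies denser water.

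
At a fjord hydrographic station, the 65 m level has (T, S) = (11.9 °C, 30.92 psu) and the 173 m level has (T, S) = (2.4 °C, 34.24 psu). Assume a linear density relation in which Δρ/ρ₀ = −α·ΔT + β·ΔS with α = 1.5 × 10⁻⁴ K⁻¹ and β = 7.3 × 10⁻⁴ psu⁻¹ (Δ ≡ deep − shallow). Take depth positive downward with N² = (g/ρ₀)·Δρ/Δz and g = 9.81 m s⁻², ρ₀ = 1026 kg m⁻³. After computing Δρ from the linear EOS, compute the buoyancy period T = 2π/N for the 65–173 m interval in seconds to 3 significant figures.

ΔT = -9.5 K, ΔS = +3.32 psu (deep − shallow).
Δρ/ρ₀ = −αΔT + βΔS = 1.425 × 10⁻³ + 2.4236 × 10⁻³ = 3.8486 × 10⁻³, so Δρ ≈ 3.949 kg m⁻³.
N² = (g/ρ₀)·Δρ/Δz = g·(Δρ/ρ₀)/Δz = 9.81 × 3.8486 × 10⁻³ / 108 = 3.4958 × 10⁻⁴ s⁻².
N = √(3.4958 × 10⁻⁴) = 0.018697 rad s⁻¹ → T = 2π/N = 336.05 s ≈ 336 s.

336 s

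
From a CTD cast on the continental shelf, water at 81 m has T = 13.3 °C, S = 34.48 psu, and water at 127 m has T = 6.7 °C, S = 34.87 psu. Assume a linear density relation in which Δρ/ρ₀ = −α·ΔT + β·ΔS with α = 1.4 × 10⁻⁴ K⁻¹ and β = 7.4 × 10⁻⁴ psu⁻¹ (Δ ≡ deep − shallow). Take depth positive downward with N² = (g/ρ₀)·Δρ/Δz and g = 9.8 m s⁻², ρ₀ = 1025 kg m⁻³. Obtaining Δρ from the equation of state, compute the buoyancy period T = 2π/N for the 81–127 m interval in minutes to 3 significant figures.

ΔT = -6.6 K, ΔS = +0.39 psu (deep − shallow).
Δρ/ρ₀ = −αΔT + βΔS = 9.24 × 10⁻⁴ + 2.886 × 10⁻⁴ = 1.2126 × 10⁻³, so Δρ ≈ 1.243 kg m⁻³.
N² = (g/ρ₀)·Δρ/Δz = g·(Δρ/ρ₀)/Δz = 9.8 × 1.2126 × 10⁻³ / 46 = 2.5834 × 10⁻⁴ s⁻².
N = √(2.5834 × 10⁻⁴) = 0.016073 rad s⁻¹ → T = 2π/N = 390.92 s = 6.5153 min ≈ 6.52 min.

6.52 min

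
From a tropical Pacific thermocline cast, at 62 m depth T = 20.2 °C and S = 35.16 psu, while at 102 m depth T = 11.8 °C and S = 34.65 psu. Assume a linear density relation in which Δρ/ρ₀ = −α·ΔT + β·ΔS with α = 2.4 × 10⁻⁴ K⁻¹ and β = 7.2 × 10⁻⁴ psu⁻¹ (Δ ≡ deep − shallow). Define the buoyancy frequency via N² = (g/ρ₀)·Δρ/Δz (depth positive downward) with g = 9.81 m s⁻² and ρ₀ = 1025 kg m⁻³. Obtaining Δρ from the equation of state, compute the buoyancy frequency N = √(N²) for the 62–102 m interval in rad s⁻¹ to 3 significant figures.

0.0201 rad s⁻¹

ΔT = -8.4 K, ΔS = -0.51 psu (deep − shallow).
Δρ/ρ₀ = −αΔT + βΔS = 2.016 × 10⁻³ − 3.672 × 10⁻⁴ = 1.6488 × 10⁻³, so Δρ ≈ 1.690 kg m⁻³.
N² = (g/ρ₀)·Δρ/Δz = g·(Δρ/ρ₀)/Δz = 9.81 × 1.6488 × 10⁻³ / 40 = 4.0437 × 10⁻⁴ s⁻².
N = √(4.0437 × 10⁻⁴) = 0.020109 rad s⁻¹ ≈ 0.0201 rad s⁻¹.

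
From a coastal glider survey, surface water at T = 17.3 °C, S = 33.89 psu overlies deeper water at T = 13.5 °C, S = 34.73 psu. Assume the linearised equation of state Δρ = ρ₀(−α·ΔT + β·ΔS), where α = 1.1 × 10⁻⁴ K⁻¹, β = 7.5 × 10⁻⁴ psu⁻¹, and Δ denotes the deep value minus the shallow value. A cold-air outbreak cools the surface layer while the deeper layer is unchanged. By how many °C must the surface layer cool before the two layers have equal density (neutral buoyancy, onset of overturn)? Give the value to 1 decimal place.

9.5 °C

Neutral buoyancy requires Δρ = 0, i.e. −α(T_deep − T_surf′) + β(S_deep − S_surf) = 0.
T_surf′ = T_deep − (β/α)·ΔS = 13.5 − (7.5 × 10⁻⁴/1.1 × 10⁻⁴)·(+0.84) = 7.773 °C.
Cooling required: 17.3 − (7.773) = 9.527 °C.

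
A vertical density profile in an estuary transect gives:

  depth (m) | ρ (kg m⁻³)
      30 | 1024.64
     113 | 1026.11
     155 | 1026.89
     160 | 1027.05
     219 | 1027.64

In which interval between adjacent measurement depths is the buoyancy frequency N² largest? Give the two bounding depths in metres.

Compute the density gradient over each adjacent pair:
  30–113 m: Δρ/Δz = 1.47/83 = 0.018 kg m⁻⁴
  113–155 m: Δρ/Δz = 0.78/42 = 0.019 kg m⁻⁴
  155–160 m: Δρ/Δz = 0.16/5 = 0.032 kg m⁻⁴
  160–219 m: Δρ/Δz = 0.59/59 = 0.010 kg m⁻⁴
The largest gradient is in the 155–160 m interval — the pycnocline.

155–160 m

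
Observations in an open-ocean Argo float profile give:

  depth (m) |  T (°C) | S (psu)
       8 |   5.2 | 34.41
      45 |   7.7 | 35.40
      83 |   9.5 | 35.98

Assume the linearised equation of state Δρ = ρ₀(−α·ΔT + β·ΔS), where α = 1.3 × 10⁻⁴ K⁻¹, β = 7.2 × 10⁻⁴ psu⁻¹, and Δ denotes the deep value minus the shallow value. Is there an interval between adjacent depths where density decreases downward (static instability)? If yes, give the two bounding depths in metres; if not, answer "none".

none

Evaluate Δρ/ρ₀ = −αΔT + βΔS across each adjacent pair:
  8–45 m: −αΔT+βΔS = −(1.3 × 10⁻⁴)(+2.5)+(7.2 × 10⁻⁴)(+0.99) = 3.9 × 10⁻⁴ → stable
  45–83 m: −αΔT+βΔS = −(1.3 × 10⁻⁴)(+1.8)+(7.2 × 10⁻⁴)(+0.58) = 1.8 × 10⁻⁴ → stable
Every interval has Δρ > 0: the column is stably stratified throughout.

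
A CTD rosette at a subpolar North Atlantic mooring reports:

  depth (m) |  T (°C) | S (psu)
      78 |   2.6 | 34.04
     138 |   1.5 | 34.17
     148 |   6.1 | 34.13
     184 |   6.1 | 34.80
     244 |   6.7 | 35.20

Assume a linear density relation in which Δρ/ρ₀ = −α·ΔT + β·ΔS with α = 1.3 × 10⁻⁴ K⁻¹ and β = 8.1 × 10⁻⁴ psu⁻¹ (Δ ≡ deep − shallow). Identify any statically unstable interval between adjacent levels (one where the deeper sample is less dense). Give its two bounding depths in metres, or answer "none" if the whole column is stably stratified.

Evaluate Δρ/ρ₀ = −αΔT + βΔS across each adjacent pair:
  78–138 m: −αΔT+βΔS = −(1.3 × 10⁻⁴)(-1.1)+(8.1 × 10⁻⁴)(+0.13) = 2.5 × 10⁻⁴ → stable
  138–148 m: −αΔT+βΔS = −(1.3 × 10⁻⁴)(+4.6)+(8.1 × 10⁻⁴)(-0.04) = -6.3 × 10⁻⁴ → UNSTABLE
  148–184 m: −αΔT+βΔS = −(1.3 × 10⁻⁴)(+0.0)+(8.1 × 10⁻⁴)(+0.67) = 5.4 × 10⁻⁴ → stable
  184–244 m: −αΔT+βΔS = −(1.3 × 10⁻⁴)(+0.6)+(8.1 × 10⁻⁴)(+0.40) = 2.5 × 10⁻⁴ → stable
The 138–148 m interval has Δρ < 0: lighter water underlies denser water.

138–148 m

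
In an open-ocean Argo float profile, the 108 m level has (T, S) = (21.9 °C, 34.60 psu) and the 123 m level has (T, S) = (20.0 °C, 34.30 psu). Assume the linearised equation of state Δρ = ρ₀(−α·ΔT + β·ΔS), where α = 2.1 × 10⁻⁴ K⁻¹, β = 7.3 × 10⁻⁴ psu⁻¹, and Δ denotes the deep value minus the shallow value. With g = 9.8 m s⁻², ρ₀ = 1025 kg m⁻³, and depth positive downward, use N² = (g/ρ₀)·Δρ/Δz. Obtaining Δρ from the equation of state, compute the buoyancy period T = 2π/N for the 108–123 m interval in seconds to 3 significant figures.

ΔT = -1.9 K, ΔS = -0.30 psu (deep − shallow).
Δρ/ρ₀ = −αΔT + βΔS = 3.99 × 10⁻⁴ − 2.19 × 10⁻⁴ = 1.80 × 10⁻⁴, so Δρ ≈ 0.1845 kg m⁻³.
N² = (g/ρ₀)·Δρ/Δz = g·(Δρ/ρ₀)/Δz = 9.8 × 1.80 × 10⁻⁴ / 15 = 1.1760 × 10⁻⁴ s⁻².
N = √(1.1760 × 10⁻⁴) = 0.010844 rad s⁻¹ → T = 2π/N = 579.42 s ≈ 579 s.

579 s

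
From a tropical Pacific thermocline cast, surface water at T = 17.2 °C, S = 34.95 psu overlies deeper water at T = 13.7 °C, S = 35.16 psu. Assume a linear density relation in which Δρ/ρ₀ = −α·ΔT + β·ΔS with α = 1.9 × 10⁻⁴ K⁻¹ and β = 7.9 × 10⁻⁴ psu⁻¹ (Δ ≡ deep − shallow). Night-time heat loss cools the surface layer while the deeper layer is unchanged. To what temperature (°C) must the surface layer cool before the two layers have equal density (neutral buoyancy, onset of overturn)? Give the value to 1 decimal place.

Neutral buoyancy requires Δρ = 0, i.e. −α(T_deep − T_surf′) + β(S_deep − S_surf) = 0.
T_surf′ = T_deep − (β/α)·ΔS = 13.7 − (7.9 × 10⁻⁴/1.9 × 10⁻⁴)·(+0.21) = 12.827 °C.
Cooling required: 17.2 − (12.827) = 4.373 °C.

12.8 °C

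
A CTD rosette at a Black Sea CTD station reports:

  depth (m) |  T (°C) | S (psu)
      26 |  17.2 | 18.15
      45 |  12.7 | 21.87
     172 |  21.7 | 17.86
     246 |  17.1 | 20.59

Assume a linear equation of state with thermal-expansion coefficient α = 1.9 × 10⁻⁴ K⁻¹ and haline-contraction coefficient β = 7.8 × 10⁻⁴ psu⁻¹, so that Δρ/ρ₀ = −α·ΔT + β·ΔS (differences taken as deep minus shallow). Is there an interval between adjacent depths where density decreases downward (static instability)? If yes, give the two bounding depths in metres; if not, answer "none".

45–172 m

Evaluate Δρ/ρ₀ = −αΔT + βΔS across each adjacent pair:
  26–45 m: −αΔT+βΔS = −(1.9 × 10⁻⁴)(-4.5)+(7.8 × 10⁻⁴)(+3.72) = 3.8 × 10⁻³ → stable
  45–172 m: −αΔT+βΔS = −(1.9 × 10⁻⁴)(+9.0)+(7.8 × 10⁻⁴)(-4.01) = -4.8 × 10⁻³ → UNSTABLE
  172–246 m: −αΔT+βΔS = −(1.9 × 10⁻⁴)(-4.6)+(7.8 × 10⁻⁴)(+2.73) = 3.0 × 10⁻³ → stable
The 45–172 m interval has Δρ < 0: lighter water underlies denser water.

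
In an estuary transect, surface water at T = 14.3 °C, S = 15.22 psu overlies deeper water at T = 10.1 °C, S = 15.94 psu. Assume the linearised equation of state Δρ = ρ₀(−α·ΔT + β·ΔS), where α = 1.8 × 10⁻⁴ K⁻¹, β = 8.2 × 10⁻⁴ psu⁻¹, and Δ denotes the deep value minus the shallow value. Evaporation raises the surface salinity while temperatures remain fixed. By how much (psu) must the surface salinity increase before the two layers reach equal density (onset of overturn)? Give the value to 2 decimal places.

Neutral buoyancy requires −α(T_deep − T_surf) + β(S_deep − S_surf′) = 0.
S_surf′ = S_deep − (α/β)·ΔT = 15.94 − (1.8 × 10⁻⁴/8.2 × 10⁻⁴)·(-4.2) = 16.8620 psu.
Increase required: 16.8620 − 15.22 = 1.6420 psu.

1.64 psu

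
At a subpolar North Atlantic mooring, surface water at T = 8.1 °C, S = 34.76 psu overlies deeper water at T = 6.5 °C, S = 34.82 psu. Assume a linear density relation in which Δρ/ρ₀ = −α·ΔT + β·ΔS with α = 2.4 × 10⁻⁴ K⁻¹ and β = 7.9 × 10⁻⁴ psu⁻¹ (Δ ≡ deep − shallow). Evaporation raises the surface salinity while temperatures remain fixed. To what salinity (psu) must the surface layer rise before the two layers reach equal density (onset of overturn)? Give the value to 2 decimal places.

Neutral buoyancy requires −α(T_deep − T_surf) + β(S_deep − S_surf′) = 0.
S_surf′ = S_deep − (α/β)·ΔT = 34.82 − (2.4 × 10⁻⁴/7.9 × 10⁻⁴)·(-1.6) = 35.3061 psu.
Increase required: 35.3061 − 34.76 = 0.5461 psu.

35.31 psu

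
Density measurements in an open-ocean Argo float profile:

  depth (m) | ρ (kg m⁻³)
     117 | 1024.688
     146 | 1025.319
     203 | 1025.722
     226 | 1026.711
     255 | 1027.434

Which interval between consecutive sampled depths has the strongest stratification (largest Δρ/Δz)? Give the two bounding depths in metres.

Compute the density gradient over each adjacent pair:
  117–146 m: Δρ/Δz = 0.631/29 = 0.022 kg m⁻⁴
  146–203 m: Δρ/Δz = 0.403/57 = 7.1 × 10⁻³ kg m⁻⁴
  203–226 m: Δρ/Δz = 0.989/23 = 0.043 kg m⁻⁴
  226–255 m: Δρ/Δz = 0.723/29 = 0.025 kg m⁻⁴
The largest gradient is in the 203–226 m interval — the pycnocline.

203–226 m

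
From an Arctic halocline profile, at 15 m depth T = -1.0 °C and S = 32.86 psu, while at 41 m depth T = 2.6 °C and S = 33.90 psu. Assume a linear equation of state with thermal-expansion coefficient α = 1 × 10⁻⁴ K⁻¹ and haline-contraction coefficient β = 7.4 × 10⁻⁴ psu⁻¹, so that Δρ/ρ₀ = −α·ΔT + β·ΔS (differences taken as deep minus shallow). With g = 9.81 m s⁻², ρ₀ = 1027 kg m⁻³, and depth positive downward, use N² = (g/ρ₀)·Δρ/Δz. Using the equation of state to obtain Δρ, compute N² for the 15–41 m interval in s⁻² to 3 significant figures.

1.55 × 10⁻⁴ s⁻²

ΔT = +3.6 K, ΔS = +1.04 psu (deep − shallow).
Δρ/ρ₀ = −αΔT + βΔS = -3.60 × 10⁻⁴ + 7.696 × 10⁻⁴ = 4.096 × 10⁻⁴, so Δρ ≈ 0.4207 kg m⁻³.
N² = (g/ρ₀)·Δρ/Δz = g·(Δρ/ρ₀)/Δz = 9.81 × 4.096 × 10⁻⁴ / 26 = 1.5455 × 10⁻⁴ s⁻² ≈ 1.55 × 10⁻⁴ s⁻².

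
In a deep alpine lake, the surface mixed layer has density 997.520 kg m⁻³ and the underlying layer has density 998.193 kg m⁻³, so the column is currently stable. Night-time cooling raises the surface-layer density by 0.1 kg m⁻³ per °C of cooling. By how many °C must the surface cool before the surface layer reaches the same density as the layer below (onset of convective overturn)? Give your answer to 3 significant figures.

Density deficit of the surface layer: 998.193 − 997.520 = 0.673 kg m⁻³.
Required change = 0.673 / 0.1 = 6.73 °C.

6.73 °C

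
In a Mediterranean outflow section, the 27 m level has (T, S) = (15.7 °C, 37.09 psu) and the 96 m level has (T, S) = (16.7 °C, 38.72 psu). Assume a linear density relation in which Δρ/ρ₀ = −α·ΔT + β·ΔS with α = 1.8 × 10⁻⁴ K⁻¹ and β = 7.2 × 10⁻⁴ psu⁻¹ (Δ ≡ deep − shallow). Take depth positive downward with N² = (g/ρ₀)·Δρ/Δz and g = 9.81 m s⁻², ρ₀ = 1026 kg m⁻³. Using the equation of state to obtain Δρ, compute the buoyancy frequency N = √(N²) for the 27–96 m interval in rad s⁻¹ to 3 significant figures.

0.0119 rad s⁻¹

ΔT = +1.0 K, ΔS = +1.63 psu (deep − shallow).
Δρ/ρ₀ = −αΔT + βΔS = -1.80 × 10⁻⁴ + 1.1736 × 10⁻³ = 9.936 × 10⁻⁴, so Δρ ≈ 1.019 kg m⁻³.
N² = (g/ρ₀)·Δρ/Δz = g·(Δρ/ρ₀)/Δz = 9.81 × 9.936 × 10⁻⁴ / 69 = 1.4126 × 10⁻⁴ s⁻².
N = √(1.4126 × 10⁻⁴) = 0.011885 rad s⁻¹ ≈ 0.0119 rad s⁻¹.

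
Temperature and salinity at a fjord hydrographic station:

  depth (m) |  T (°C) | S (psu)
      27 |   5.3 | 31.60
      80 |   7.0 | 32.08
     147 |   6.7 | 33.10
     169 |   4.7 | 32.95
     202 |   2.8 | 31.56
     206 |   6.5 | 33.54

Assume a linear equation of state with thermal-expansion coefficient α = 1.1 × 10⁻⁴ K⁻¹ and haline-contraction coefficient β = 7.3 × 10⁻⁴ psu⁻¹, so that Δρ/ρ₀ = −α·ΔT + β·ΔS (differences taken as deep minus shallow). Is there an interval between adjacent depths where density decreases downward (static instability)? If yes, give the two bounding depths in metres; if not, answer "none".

169–202 m

Evaluate Δρ/ρ₀ = −αΔT + βΔS across each adjacent pair:
  27–80 m: −αΔT+βΔS = −(1.1 × 10⁻⁴)(+1.7)+(7.3 × 10⁻⁴)(+0.48) = 1.6 × 10⁻⁴ → stable
  80–147 m: −αΔT+βΔS = −(1.1 × 10⁻⁴)(-0.3)+(7.3 × 10⁻⁴)(+1.02) = 7.8 × 10⁻⁴ → stable
  147–169 m: −αΔT+βΔS = −(1.1 × 10⁻⁴)(-2.0)+(7.3 × 10⁻⁴)(-0.15) = 1.1 × 10⁻⁴ → stable
  169–202 m: −αΔT+βΔS = −(1.1 × 10⁻⁴)(-1.9)+(7.3 × 10⁻⁴)(-1.39) = -8.1 × 10⁻⁴ → UNSTABLE
  202–206 m: −αΔT+βΔS = −(1.1 × 10⁻⁴)(+3.7)+(7.3 × 10⁻⁴)(+1.98) = 1.0 × 10⁻³ → stable
The 169–202 m interval has Δρ < 0: lighter water underlies denser water.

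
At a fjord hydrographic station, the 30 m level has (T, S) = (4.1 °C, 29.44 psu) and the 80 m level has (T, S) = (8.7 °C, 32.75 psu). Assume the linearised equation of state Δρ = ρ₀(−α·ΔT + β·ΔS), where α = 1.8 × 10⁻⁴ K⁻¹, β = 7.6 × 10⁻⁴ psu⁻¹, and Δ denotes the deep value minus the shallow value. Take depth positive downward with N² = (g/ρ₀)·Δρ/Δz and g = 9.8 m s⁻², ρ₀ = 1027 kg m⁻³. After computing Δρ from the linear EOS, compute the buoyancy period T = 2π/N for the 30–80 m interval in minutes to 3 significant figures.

ΔT = +4.6 K, ΔS = +3.31 psu (deep − shallow).
Δρ/ρ₀ = −αΔT + βΔS = -8.28 × 10⁻⁴ + 2.5156 × 10⁻³ = 1.6876 × 10⁻³, so Δρ ≈ 1.733 kg m⁻³.
N² = (g/ρ₀)·Δρ/Δz = g·(Δρ/ρ₀)/Δz = 9.8 × 1.6876 × 10⁻³ / 50 = 3.3077 × 10⁻⁴ s⁻².
N = √(3.3077 × 10⁻⁴) = 0.018187 rad s⁻¹ → T = 2π/N = 345.48 s = 5.7580 min ≈ 5.76 min.

5.76 min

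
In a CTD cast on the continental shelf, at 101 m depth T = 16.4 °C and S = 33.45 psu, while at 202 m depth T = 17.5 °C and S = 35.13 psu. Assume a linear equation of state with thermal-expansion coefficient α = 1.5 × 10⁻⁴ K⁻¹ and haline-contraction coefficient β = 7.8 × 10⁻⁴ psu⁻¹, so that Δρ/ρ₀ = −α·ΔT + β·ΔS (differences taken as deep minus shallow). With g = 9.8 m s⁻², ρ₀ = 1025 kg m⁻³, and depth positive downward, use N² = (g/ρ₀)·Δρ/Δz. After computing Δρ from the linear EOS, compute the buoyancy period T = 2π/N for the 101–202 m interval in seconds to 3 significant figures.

596 s

ΔT = +1.1 K, ΔS = +1.68 psu (deep − shallow).
Δρ/ρ₀ = −αΔT + βΔS = -1.65 × 10⁻⁴ + 1.3104 × 10⁻³ = 1.1454 × 10⁻³, so Δρ ≈ 1.174 kg m⁻³.
N² = (g/ρ₀)·Δρ/Δz = g·(Δρ/ρ₀)/Δz = 9.8 × 1.1454 × 10⁻³ / 101 = 1.1114 × 10⁻⁴ s⁻².
N = √(1.1114 × 10⁻⁴) = 0.010542 rad s⁻¹ → T = 2π/N = 596.01 s ≈ 596 s.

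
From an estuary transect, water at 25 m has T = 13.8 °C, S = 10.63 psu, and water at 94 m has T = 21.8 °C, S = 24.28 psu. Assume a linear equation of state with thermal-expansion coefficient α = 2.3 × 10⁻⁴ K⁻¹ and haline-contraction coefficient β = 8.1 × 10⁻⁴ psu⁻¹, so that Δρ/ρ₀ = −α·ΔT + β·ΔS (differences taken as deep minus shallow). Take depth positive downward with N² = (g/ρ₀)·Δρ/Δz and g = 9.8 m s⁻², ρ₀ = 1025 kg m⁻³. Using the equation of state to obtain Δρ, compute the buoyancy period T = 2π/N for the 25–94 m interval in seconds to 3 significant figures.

ΔT = +8.0 K, ΔS = +13.65 psu (deep − shallow).
Δρ/ρ₀ = −αΔT + βΔS = -1.84 × 10⁻³ + 0.0110565 = 9.2165 × 10⁻³, so Δρ ≈ 9.447 kg m⁻³.
N² = (g/ρ₀)·Δρ/Δz = g·(Δρ/ρ₀)/Δz = 9.8 × 9.2165 × 10⁻³ / 69 = 1.3090 × 10⁻³ s⁻².
N = √(1.3090 × 10⁻³) = 0.036180 rad s⁻¹ → T = 2π/N = 173.66 s ≈ 174 s.

174 s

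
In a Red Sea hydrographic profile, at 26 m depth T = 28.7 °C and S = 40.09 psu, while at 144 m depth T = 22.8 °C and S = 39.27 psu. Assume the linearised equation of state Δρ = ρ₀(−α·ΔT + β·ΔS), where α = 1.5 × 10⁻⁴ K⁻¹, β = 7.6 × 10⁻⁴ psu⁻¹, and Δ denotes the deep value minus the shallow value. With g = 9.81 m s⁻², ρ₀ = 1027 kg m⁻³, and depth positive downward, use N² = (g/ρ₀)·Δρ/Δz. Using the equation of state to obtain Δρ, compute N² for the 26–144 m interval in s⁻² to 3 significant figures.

ΔT = -5.9 K, ΔS = -0.82 psu (deep − shallow).
Δρ/ρ₀ = −αΔT + βΔS = 8.85 × 10⁻⁴ − 6.232 × 10⁻⁴ = 2.618 × 10⁻⁴, so Δρ ≈ 0.2689 kg m⁻³.
N² = (g/ρ₀)·Δρ/Δz = g·(Δρ/ρ₀)/Δz = 9.81 × 2.618 × 10⁻⁴ / 118 = 2.1765 × 10⁻⁵ s⁻² ≈ 2.18 × 10⁻⁵ s⁻².

2.18 × 10⁻⁵ s⁻²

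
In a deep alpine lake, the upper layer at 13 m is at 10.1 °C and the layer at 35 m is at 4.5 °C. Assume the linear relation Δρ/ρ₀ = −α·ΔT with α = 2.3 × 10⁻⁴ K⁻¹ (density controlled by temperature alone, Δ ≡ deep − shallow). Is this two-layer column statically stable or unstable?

ΔT = 4.5 − 10.1 = -5.6 K, so Δρ/ρ₀ = −αΔT = 1.288 × 10⁻³.
Δρ/ρ₀ > 0, so Δρ > 0: deeper water is denser → statically stable.

stable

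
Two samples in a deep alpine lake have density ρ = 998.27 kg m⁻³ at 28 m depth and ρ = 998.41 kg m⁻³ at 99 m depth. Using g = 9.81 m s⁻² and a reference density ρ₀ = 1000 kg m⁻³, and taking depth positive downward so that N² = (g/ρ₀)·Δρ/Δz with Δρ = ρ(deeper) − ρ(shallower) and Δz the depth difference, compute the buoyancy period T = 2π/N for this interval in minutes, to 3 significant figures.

Δρ = 998.41 − 998.27 = 0.14 kg m⁻³ over Δz = 99 − 28 = 71 m.
N² = (9.81/1000) × (0.14/71) = 1.9344 × 10⁻⁵ s⁻².
N = √(1.9344 × 10⁻⁵) = 4.3982 × 10⁻³ rad s⁻¹, so T = 2π/N = 1.4286 × 10³ s = 23.810 min ≈ 23.8 min.
Since Δρ > 0 the layer is stably stratified.

23.8 min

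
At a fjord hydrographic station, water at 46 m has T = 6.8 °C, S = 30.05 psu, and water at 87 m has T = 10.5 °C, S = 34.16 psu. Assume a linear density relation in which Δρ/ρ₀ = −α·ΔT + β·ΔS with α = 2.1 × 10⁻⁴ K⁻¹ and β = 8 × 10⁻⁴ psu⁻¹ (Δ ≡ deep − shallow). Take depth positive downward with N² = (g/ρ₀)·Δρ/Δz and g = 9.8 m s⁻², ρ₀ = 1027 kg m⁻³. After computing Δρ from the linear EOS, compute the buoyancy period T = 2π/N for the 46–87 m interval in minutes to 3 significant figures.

ΔT = +3.7 K, ΔS = +4.11 psu (deep − shallow).
Δρ/ρ₀ = −αΔT + βΔS = -7.77 × 10⁻⁴ + 3.288 × 10⁻³ = 2.511 × 10⁻³, so Δρ ≈ 2.579 kg m⁻³.
N² = (g/ρ₀)·Δρ/Δz = g·(Δρ/ρ₀)/Δz = 9.8 × 2.511 × 10⁻³ / 41 = 6.0019 × 10⁻⁴ s⁻².
N = √(6.0019 × 10⁻⁴) = 0.024499 rad s⁻¹ → T = 2π/N = 256.47 s = 4.2745 min ≈ 4.27 min.

4.27 min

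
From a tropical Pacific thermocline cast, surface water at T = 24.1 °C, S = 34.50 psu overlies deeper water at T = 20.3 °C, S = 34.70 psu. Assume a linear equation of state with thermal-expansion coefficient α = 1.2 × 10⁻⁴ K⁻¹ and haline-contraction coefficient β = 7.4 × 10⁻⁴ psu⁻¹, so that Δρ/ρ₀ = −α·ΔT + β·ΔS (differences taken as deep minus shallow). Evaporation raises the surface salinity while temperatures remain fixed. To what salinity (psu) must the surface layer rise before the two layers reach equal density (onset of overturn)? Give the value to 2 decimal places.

Neutral buoyancy requires −α(T_deep − T_surf) + β(S_deep − S_surf′) = 0.
S_surf′ = S_deep − (α/β)·ΔT = 34.70 − (1.2 × 10⁻⁴/7.4 × 10⁻⁴)·(-3.8) = 35.3162 psu.
Increase required: 35.3162 − 34.50 = 0.8162 psu.

35.32 psu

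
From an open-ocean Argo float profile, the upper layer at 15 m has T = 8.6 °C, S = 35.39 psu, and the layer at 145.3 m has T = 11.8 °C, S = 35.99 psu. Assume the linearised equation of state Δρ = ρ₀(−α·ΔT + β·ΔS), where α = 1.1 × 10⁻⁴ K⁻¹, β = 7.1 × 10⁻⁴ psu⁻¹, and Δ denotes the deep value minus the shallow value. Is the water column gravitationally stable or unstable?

ΔT = 11.8 − 8.6 = +3.2 K and ΔS = 35.99 − 35.39 = +0.60 psu (deep − shallow).
−αΔT = -3.52 × 10⁻⁴; βΔS = 4.26 × 10⁻⁴; sum Δρ/ρ₀ = 7.40 × 10⁻⁵.
Δρ/ρ₀ > 0, so Δρ > 0: deeper water is denser → statically stable.

stable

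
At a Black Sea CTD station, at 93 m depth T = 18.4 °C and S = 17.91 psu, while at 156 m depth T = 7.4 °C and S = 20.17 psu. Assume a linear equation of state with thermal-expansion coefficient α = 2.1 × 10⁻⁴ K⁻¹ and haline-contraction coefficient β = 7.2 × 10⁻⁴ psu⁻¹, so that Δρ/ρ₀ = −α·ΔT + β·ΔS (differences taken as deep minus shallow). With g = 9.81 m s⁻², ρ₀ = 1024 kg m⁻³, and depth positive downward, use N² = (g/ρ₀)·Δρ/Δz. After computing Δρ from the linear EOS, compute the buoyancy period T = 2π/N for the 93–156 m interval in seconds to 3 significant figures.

ΔT = -11.0 K, ΔS = +2.26 psu (deep − shallow).
Δρ/ρ₀ = −αΔT + βΔS = 2.31 × 10⁻³ + 1.6272 × 10⁻³ = 3.9372 × 10⁻³, so Δρ ≈ 4.032 kg m⁻³.
N² = (g/ρ₀)·Δρ/Δz = g·(Δρ/ρ₀)/Δz = 9.81 × 3.9372 × 10⁻³ / 63 = 6.1308 × 10⁻⁴ s⁻².
N = √(6.1308 × 10⁻⁴) = 0.024760 rad s⁻¹ → T = 2π/N = 253.76 s ≈ 254 s.

254 s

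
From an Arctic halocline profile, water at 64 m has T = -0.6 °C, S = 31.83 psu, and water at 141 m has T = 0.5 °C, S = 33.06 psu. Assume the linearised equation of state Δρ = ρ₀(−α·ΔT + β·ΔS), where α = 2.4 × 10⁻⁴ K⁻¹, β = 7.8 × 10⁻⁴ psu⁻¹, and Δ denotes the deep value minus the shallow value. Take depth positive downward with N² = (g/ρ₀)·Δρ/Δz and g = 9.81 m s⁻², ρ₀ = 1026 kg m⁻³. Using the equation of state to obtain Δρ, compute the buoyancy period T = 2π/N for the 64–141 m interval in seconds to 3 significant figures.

668 s

ΔT = +1.1 K, ΔS = +1.23 psu (deep − shallow).
Δρ/ρ₀ = −αΔT + βΔS = -2.64 × 10⁻⁴ + 9.594 × 10⁻⁴ = 6.954 × 10⁻⁴, so Δρ ≈ 0.7135 kg m⁻³.
N² = (g/ρ₀)·Δρ/Δz = g·(Δρ/ρ₀)/Δz = 9.81 × 6.954 × 10⁻⁴ / 77 = 8.8596 × 10⁻⁵ s⁻².
N = √(8.8596 × 10⁻⁵) = 9.4125 × 10⁻³ rad s⁻¹ → T = 2π/N = 667.54 s ≈ 668 s.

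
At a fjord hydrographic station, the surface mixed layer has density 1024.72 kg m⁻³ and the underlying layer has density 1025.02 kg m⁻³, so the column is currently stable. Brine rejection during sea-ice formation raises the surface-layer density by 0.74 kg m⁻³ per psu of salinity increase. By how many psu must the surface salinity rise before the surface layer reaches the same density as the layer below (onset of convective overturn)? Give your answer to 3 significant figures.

Density deficit of the surface layer: 1025.02 − 1024.72 = 0.3 kg m⁻³.
Required change = 0.3 / 0.74 = 0.405 psu.

0.405 psu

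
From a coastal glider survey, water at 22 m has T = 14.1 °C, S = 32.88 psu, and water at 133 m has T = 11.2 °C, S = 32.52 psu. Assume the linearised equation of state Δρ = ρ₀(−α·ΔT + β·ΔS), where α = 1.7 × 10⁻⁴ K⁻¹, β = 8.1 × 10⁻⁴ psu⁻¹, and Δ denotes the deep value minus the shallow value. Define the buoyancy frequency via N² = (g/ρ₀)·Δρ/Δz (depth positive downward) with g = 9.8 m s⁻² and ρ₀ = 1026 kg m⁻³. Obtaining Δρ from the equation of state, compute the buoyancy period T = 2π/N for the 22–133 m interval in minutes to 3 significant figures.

24.8 min

ΔT = -2.9 K, ΔS = -0.36 psu (deep − shallow).
Δρ/ρ₀ = −αΔT + βΔS = 4.93 × 10⁻⁴ − 2.916 × 10⁻⁴ = 2.014 × 10⁻⁴, so Δρ ≈ 0.2066 kg m⁻³.
N² = (g/ρ₀)·Δρ/Δz = g·(Δρ/ρ₀)/Δz = 9.8 × 2.014 × 10⁻⁴ / 111 = 1.7781 × 10⁻⁵ s⁻².
N = √(1.7781 × 10⁻⁵) = 4.2168 × 10⁻³ rad s⁻¹ → T = 2π/N = 1.4900 × 10³ s = 24.833 min ≈ 24.8 min.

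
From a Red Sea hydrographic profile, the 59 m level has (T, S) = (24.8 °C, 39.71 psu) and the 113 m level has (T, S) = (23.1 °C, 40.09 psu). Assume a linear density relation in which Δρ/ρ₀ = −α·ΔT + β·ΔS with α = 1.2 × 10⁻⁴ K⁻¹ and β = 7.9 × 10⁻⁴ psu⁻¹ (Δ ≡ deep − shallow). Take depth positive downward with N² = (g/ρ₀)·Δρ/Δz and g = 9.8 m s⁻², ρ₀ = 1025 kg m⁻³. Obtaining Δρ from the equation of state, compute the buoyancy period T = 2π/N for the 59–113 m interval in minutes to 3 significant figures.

ΔT = -1.7 K, ΔS = +0.38 psu (deep − shallow).
Δρ/ρ₀ = −αΔT + βΔS = 2.04 × 10⁻⁴ + 3.002 × 10⁻⁴ = 5.042 × 10⁻⁴, so Δρ ≈ 0.5168 kg m⁻³.
N² = (g/ρ₀)·Δρ/Δz = g·(Δρ/ρ₀)/Δz = 9.8 × 5.042 × 10⁻⁴ / 54 = 9.1503 × 10⁻⁵ s⁻².
N = √(9.1503 × 10⁻⁵) = 9.5657 × 10⁻³ rad s⁻¹ → T = 2π/N = 656.85 s = 10.947 min ≈ 10.9 min.

10.9 min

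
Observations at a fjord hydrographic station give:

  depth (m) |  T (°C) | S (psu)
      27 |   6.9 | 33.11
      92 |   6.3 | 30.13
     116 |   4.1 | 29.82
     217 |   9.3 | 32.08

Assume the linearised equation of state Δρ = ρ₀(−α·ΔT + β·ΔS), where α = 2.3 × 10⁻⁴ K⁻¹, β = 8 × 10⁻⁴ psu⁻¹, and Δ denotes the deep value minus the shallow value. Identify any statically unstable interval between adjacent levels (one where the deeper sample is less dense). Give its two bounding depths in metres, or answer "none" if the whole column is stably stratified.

27–92 m

Evaluate Δρ/ρ₀ = −αΔT + βΔS across each adjacent pair:
  27–92 m: −αΔT+βΔS = −(2.3 × 10⁻⁴)(-0.6)+(8 × 10⁻⁴)(-2.98) = -2.2 × 10⁻³ → UNSTABLE
  92–116 m: −αΔT+βΔS = −(2.3 × 10⁻⁴)(-2.2)+(8 × 10⁻⁴)(-0.31) = 2.6 × 10⁻⁴ → stable
  116–217 m: −αΔT+βΔS = −(2.3 × 10⁻⁴)(+5.2)+(8 × 10⁻⁴)(+2.26) = 6.1 × 10⁻⁴ → stable
The 27–92 m interval has Δρ < 0: lighter water underlies denser water.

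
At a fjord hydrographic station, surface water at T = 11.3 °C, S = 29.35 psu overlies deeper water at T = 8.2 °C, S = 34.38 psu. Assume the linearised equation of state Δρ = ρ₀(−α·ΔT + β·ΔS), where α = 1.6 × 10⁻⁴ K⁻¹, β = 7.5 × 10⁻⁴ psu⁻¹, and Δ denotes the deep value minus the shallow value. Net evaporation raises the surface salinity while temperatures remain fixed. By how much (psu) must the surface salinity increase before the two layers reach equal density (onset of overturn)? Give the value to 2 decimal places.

5.69 psu

Neutral buoyancy requires −α(T_deep − T_surf) + β(S_deep − S_surf′) = 0.
S_surf′ = S_deep − (α/β)·ΔT = 34.38 − (1.6 × 10⁻⁴/7.5 × 10⁻⁴)·(-3.1) = 35.0413 psu.
Increase required: 35.0413 − 29.35 = 5.6913 psu.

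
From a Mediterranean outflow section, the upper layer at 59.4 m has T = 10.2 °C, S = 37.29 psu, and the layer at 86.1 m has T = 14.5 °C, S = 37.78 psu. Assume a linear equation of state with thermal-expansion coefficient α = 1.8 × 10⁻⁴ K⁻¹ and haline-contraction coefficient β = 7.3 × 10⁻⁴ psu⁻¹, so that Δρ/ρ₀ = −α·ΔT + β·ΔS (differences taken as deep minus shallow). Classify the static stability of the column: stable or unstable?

unstable

ΔT = 14.5 − 10.2 = +4.3 K and ΔS = 37.78 − 37.29 = +0.49 psu (deep − shallow).
−αΔT = -7.74 × 10⁻⁴; βΔS = 3.577 × 10⁻⁴; sum Δρ/ρ₀ = -4.163 × 10⁻⁴.
Δρ/ρ₀ < 0, so Δρ < 0: deeper water is lighter → statically unstable; the column would overturn.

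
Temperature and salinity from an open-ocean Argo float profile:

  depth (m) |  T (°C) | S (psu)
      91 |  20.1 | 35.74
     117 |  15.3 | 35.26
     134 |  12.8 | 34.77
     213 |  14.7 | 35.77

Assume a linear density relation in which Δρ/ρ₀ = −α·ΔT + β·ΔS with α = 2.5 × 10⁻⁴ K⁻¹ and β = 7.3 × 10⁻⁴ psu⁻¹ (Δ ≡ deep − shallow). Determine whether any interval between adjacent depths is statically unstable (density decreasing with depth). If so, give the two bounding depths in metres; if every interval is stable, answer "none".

none

Evaluate Δρ/ρ₀ = −αΔT + βΔS across each adjacent pair:
  91–117 m: −αΔT+βΔS = −(2.5 × 10⁻⁴)(-4.8)+(7.3 × 10⁻⁴)(-0.48) = 8.5 × 10⁻⁴ → stable
  117–134 m: −αΔT+βΔS = −(2.5 × 10⁻⁴)(-2.5)+(7.3 × 10⁻⁴)(-0.49) = 2.7 × 10⁻⁴ → stable
  134–213 m: −αΔT+βΔS = −(2.5 × 10⁻⁴)(+1.9)+(7.3 × 10⁻⁴)(+1.00) = 2.5 × 10⁻⁴ → stable
Every interval has Δρ > 0: the column is stably stratified throughout.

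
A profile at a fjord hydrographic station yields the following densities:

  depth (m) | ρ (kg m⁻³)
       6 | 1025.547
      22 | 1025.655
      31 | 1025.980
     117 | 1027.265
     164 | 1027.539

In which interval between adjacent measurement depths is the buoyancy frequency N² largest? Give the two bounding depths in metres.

Compute the density gradient over each adjacent pair:
  6–22 m: Δρ/Δz = 0.108/16 = 6.7 × 10⁻³ kg m⁻⁴
  22–31 m: Δρ/Δz = 0.325/9 = 0.036 kg m⁻⁴
  31–117 m: Δρ/Δz = 1.285/86 = 0.015 kg m⁻⁴
  117–164 m: Δρ/Δz = 0.274/47 = 5.8 × 10⁻³ kg m⁻⁴
The largest gradient is in the 22–31 m interval — the pycnocline.

22–31 m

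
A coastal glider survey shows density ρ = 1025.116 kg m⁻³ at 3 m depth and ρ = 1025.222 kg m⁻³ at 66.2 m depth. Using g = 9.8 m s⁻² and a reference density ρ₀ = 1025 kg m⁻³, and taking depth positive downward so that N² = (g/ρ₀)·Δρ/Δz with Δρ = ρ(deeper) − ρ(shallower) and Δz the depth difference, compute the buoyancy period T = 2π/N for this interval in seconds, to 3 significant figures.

Δρ = 1025.222 − 1025.116 = 0.106 kg m⁻³ over Δz = 66.2 − 3 = 63.2 m.
N² = (9.8/1025) × (0.106/63.2) = 1.6036 × 10⁻⁵ s⁻².
N = √(1.6036 × 10⁻⁵) = 4.0045 × 10⁻³ rad s⁻¹, so T = 2π/N = 1.5690 × 10³ s ≈ 1.57 × 10³ s.

1.57 × 10³ s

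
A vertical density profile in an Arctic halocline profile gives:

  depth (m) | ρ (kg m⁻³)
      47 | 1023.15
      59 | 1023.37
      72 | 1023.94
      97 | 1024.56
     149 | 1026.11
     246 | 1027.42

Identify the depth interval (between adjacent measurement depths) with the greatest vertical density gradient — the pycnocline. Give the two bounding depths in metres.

59–72 m

Compute the density gradient over each adjacent pair:
  47–59 m: Δρ/Δz = 0.22/12 = 0.018 kg m⁻⁴
  59–72 m: Δρ/Δz = 0.57/13 = 0.044 kg m⁻⁴
  72–97 m: Δρ/Δz = 0.62/25 = 0.025 kg m⁻⁴
  97–149 m: Δρ/Δz = 1.55/52 = 0.030 kg m⁻⁴
  149–246 m: Δρ/Δz = 1.31/97 = 0.014 kg m⁻⁴
The largest gradient is in the 59–72 m interval — the pycnocline.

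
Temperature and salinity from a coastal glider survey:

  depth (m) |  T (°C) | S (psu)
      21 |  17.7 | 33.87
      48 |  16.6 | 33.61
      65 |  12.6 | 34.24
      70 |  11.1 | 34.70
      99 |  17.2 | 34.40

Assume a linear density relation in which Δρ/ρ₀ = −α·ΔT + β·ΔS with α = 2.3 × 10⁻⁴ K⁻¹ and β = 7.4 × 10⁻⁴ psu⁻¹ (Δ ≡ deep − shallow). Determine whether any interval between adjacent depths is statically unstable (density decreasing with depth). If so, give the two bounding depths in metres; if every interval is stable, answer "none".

70–99 m

Evaluate Δρ/ρ₀ = −αΔT + βΔS across each adjacent pair:
  21–48 m: −αΔT+βΔS = −(2.3 × 10⁻⁴)(-1.1)+(7.4 × 10⁻⁴)(-0.26) = 6.1 × 10⁻⁵ → stable
  48–65 m: −αΔT+βΔS = −(2.3 × 10⁻⁴)(-4.0)+(7.4 × 10⁻⁴)(+0.63) = 1.4 × 10⁻³ → stable
  65–70 m: −αΔT+βΔS = −(2.3 × 10⁻⁴)(-1.5)+(7.4 × 10⁻⁴)(+0.46) = 6.9 × 10⁻⁴ → stable
  70–99 m: −αΔT+βΔS = −(2.3 × 10⁻⁴)(+6.1)+(7.4 × 10⁻⁴)(-0.30) = -1.6 × 10⁻³ → UNSTABLE
The 70–99 m interval has Δρ < 0: lighter water underlies denser water.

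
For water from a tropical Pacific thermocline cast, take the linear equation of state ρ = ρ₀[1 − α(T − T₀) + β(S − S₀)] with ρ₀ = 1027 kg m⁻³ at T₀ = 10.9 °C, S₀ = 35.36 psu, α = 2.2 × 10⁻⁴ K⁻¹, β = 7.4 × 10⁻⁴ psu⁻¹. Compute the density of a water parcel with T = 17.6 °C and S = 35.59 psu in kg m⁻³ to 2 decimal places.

1025.66 kg m⁻³

T − T₀ = +6.7 K, S − S₀ = +0.23 psu.
Bracket = 1 − α·(+6.7) + β·(+0.23) = 1 + (-1.3038 × 10⁻³) = 0.9986962.
ρ = 1027 × 0.9986962 = 1025.66 kg m⁻³.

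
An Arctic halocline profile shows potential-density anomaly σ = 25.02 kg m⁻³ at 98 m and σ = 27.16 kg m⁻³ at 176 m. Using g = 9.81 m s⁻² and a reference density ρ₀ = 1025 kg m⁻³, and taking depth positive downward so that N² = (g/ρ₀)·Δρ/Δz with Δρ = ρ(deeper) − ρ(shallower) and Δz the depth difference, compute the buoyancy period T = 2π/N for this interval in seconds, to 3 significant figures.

388 s

Δρ = 1027.16 − 1025.02 = 2.14 kg m⁻³ over Δz = 176 − 98 = 78 m.
N² = (9.81/1025) × (2.14/78) = 2.6258 × 10⁻⁴ s⁻².
N = √(2.6258 × 10⁻⁴) = 0.016204 rad s⁻¹, so T = 2π/N = 387.76 s ≈ 388 s.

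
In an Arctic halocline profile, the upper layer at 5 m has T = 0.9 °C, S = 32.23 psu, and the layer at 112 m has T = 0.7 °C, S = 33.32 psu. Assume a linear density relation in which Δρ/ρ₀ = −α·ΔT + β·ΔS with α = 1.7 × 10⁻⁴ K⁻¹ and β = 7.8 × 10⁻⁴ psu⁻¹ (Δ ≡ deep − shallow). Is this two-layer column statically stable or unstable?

ΔT = 0.7 − 0.9 = -0.2 K and ΔS = 33.32 − 32.23 = +1.09 psu (deep − shallow).
−αΔT = 3.40 × 10⁻⁵; βΔS = 8.502 × 10⁻⁴; sum Δρ/ρ₀ = 8.842 × 10⁻⁴.
Δρ/ρ₀ > 0, so Δρ > 0: deeper water is denser → statically stable.

stable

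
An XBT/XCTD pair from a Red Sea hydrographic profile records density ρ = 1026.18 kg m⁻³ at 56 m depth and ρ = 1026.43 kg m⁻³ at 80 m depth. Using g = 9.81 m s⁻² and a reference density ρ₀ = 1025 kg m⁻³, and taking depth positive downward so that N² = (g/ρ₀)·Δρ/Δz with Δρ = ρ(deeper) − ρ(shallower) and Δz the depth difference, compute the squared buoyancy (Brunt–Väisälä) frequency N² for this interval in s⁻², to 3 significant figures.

Δρ = 1026.43 − 1026.18 = 0.25 kg m⁻³ over Δz = 80 − 56 = 24 m.
N² = (9.81/1025) × (0.25/24) = 9.9695 × 10⁻⁵ s⁻² ≈ 9.97 × 10⁻⁵ s⁻².

9.97 × 10⁻⁵ s⁻²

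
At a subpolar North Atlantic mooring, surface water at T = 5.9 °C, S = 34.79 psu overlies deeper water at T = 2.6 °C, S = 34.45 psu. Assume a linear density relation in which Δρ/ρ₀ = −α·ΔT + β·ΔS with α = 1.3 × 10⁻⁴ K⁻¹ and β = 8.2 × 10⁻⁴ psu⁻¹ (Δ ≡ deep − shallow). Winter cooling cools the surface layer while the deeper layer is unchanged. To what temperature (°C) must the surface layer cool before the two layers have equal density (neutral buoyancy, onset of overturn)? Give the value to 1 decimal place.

4.7 °C

Neutral buoyancy requires Δρ = 0, i.e. −α(T_deep − T_surf′) + β(S_deep − S_surf) = 0.
T_surf′ = T_deep − (β/α)·ΔS = 2.6 − (8.2 × 10⁻⁴/1.3 × 10⁻⁴)·(-0.34) = 4.745 °C.
Cooling required: 5.9 − (4.745) = 1.155 °C.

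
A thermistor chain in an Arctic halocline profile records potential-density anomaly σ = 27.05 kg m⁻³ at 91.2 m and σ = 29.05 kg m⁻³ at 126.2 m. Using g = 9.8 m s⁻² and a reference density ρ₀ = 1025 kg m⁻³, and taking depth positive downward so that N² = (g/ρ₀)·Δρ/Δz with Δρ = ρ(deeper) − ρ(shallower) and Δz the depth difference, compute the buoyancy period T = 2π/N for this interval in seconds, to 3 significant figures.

Δρ = 1029.05 − 1027.05 = 2.00 kg m⁻³ over Δz = 126.2 − 91.2 = 35 m.
N² = (9.8/1025) × (2.00/35) = 5.4634 × 10⁻⁴ s⁻².
N = √(5.4634 × 10⁻⁴) = 0.023374 rad s⁻¹, so T = 2π/N = 268.81 s ≈ 269 s.

269 s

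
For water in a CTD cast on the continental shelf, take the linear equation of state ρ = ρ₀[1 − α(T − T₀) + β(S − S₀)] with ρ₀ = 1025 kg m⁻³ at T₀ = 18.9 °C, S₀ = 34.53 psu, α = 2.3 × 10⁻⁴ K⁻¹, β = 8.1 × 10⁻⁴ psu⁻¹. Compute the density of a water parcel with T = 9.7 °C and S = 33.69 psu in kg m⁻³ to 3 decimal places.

1026.471 kg m⁻³

T − T₀ = -9.2 K, S − S₀ = -0.84 psu.
Bracket = 1 − α·(-9.2) + β·(-0.84) = 1 + (1.4356 × 10⁻³) = 1.0014356.
ρ = 1025 × 1.0014356 = 1026.471 kg m⁻³.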